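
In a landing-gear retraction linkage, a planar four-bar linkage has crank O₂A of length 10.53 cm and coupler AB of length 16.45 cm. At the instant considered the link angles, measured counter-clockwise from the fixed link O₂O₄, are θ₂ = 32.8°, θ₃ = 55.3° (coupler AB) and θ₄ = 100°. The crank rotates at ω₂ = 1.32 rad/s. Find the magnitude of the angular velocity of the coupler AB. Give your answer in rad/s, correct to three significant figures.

1.11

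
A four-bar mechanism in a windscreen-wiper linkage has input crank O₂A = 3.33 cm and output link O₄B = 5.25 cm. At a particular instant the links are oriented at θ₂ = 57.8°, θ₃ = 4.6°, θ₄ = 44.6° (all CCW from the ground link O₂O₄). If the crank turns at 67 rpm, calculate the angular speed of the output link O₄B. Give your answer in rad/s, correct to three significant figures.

5.54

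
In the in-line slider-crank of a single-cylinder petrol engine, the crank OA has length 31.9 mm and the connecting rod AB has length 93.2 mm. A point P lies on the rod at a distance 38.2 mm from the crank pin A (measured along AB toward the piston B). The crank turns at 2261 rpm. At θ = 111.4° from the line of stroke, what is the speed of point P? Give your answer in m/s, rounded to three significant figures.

6.85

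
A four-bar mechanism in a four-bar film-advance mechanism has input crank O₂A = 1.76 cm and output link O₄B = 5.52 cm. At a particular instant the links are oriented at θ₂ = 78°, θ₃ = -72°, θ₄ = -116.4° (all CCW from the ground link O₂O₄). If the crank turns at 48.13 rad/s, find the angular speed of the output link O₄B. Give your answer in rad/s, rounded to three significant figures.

11.0

ω₂ = 48.13 rad/s
Differentiating the loop-closure r₂e^{iθ₂}+r₃e^{iθ₃}=r₁+r₄e^{iθ₄} gives r₂ω₂e^{iθ₂}+r₃ω₃e^{iθ₃}=r₄ω₄e^{iθ₄}.
Eliminating the other unknown: ω₄ = r₂ω₂ sin(θ₂−θ₃) / [r₄ sin(θ₄−θ₃)].
Numerator sine = +0.50000; denominator sine = -0.69966.
Result = 0.0176·48.13·(+0.50000) / (0.0552·(-0.69966)) = -10.967 rad/s; magnitude 10.967 rad/s.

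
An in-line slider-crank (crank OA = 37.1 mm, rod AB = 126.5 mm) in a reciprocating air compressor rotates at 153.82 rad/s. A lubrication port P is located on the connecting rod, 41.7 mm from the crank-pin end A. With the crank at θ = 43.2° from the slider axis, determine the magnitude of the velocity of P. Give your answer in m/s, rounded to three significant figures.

5.03

ω = 153.8 rad/s.  Crank-pin speed |V_A| = rω = 5.7067 m/s, perpendicular to OA.
Rod angle: sinφ = −(r/L) sinθ ⇒ φ = -11.582°; ω_rod = −rω cosθ/√(L²−r²sin²θ) = -33.569 rad/s.
V_P = V_A + ω_rod × AP, with AP = 0.0417 m along the rod.
Components: V_Px = −rω sinθ − a·ω_rod·sinφ = -4.1876 m/s;  V_Py = rω cosθ + a·ω_rod·cosφ = +2.7887 m/s.
|V_P| = √(V_Px² + V_Py²) = 5.0311 m/s.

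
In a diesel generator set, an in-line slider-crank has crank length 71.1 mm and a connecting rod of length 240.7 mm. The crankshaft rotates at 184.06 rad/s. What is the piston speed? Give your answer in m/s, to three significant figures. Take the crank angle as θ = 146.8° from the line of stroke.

ω = 184.1 rad/s
For an in-line slider-crank, x = r cosθ + √(L² − r² sin²θ), so v = −rω sinθ·[1 + r cosθ/√(L² − r² sin²θ)].
With r = 0.0711 m, L = 0.2407 m, θ = 146.8°: √(L² − r² sin²θ) = 0.23753 m.
v = −0.0711·184.1·0.54756·[1 + 0.0711·-0.83676/0.23753] = -5.371 m/s.
|v| = 5.371 m/s.

5.37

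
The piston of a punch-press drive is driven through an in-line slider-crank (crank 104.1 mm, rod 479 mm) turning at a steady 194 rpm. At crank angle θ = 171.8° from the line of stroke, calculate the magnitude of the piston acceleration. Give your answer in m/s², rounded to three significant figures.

ω = 2π·194/60 = 20.32 rad/s
x(θ) = r cosθ + √(L² − r² sin²θ); with ω constant, a = ω²·d²x/dθ².
d²x/dθ² = −r cosθ − r²(cos2θ)/√u − r⁴ sin²2θ/(4u^{3/2}),  u = L² − r² sin²θ = 0.229221 m².
Substituting r = 0.1041 m, L = 0.479 m, θ = 171.8°: d²x/dθ² = +0.081301 m.
a = ω²·d²x/dθ² = (20.32)²·(+0.081301) = +33.555 m/s²;  |a| = 33.555 m/s².

33.6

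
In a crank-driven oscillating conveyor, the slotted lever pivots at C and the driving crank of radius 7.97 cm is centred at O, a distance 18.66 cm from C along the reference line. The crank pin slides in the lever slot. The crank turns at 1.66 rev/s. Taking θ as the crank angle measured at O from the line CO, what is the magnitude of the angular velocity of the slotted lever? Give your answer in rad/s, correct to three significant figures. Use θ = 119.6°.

ω = 10.43 rad/s (from 1.66 rev/s).
Crank pin A relative to C: A = (d + r cosθ, r sinθ); lever angle φ = atan2(r sinθ, d + r cosθ).
Differentiating tanφ: φ̇ = rω(d cosθ + r)/(d² + r² + 2dr cosθ).
d² + r² + 2dr cosθ = |CA|² = 0.0264798 m²;  d cosθ + r = -0.01247 m.
|ω_lever| = |0.0797·10.43·-0.01247| / 0.0264798 = 0.39146 rad/s.

0.391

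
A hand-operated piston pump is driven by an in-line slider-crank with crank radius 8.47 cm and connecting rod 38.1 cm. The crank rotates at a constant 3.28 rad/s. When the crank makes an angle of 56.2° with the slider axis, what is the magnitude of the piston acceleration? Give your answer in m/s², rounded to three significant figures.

ω = 3.28 rad/s
x(θ) = r cosθ + √(L² − r² sin²θ); with ω constant, a = ω²·d²x/dθ².
d²x/dθ² = −r cosθ − r²(cos2θ)/√u − r⁴ sin²2θ/(4u^{3/2}),  u = L² − r² sin²θ = 0.140207 m².
Substituting r = 0.0847 m, L = 0.381 m, θ = 56.2°: d²x/dθ² = -0.040027 m.
a = ω²·d²x/dθ² = (3.28)²·(-0.040027) = -0.43062 m/s²;  |a| = 0.43062 m/s².

0.431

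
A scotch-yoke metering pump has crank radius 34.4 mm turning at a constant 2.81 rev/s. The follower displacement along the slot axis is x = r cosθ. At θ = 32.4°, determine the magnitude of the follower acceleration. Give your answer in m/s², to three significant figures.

ω = 17.66 rad/s (from 2.81 rev/s).
x = r cosθ ⇒ ẍ = −rω² cosθ (ω constant).
|a| = rω²|cosθ| = 0.0344·(17.66)²·|cos 32.4°| = 9.054 m/s².

9.05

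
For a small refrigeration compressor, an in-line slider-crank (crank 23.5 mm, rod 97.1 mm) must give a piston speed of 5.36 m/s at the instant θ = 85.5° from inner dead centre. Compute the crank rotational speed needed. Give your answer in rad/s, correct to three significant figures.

224

For an in-line slider-crank, |v_piston| = rω|sinθ|·[1 + r cosθ/√(L² − r² sin²θ)].
With r = 0.0235 m, L = 0.0971 m, θ = 85.5°: the bracketed kinematic factor |dx/dθ| = 0.023886 m.
ω = v/|dx/dθ| = 5.36/0.023886 = 224.4 rad/s.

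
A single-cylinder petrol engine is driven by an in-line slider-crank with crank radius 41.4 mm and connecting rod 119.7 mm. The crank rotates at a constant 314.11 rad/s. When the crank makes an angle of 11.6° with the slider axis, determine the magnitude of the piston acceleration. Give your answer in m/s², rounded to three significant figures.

5310

ω = 314.1 rad/s
x(θ) = r cosθ + √(L² − r² sin²θ); with ω constant, a = ω²·d²x/dθ².
d²x/dθ² = −r cosθ − r²(cos2θ)/√u − r⁴ sin²2θ/(4u^{3/2}),  u = L² − r² sin²θ = 0.0142588 m².
Substituting r = 0.0414 m, L = 0.1197 m, θ = 11.6°: d²x/dθ² = -0.053814 m.
a = ω²·d²x/dθ² = (314.1)²·(-0.053814) = -5309.6 m/s²;  |a| = 5309.6 m/s².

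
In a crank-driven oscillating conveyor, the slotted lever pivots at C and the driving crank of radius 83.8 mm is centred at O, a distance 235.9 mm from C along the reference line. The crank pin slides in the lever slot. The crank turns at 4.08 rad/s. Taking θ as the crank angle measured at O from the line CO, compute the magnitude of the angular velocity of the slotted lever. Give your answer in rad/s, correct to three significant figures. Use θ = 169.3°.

ω = 4.08 rad/s
Crank pin A relative to C: A = (d + r cosθ, r sinθ); lever angle φ = atan2(r sinθ, d + r cosθ).
Differentiating tanφ: φ̇ = rω(d cosθ + r)/(d² + r² + 2dr cosθ).
d² + r² + 2dr cosθ = |CA|² = 0.0238218 m²;  d cosθ + r = -0.148 m.
|ω_lever| = |0.0838·4.08·-0.148| / 0.0238218 = 2.1242 rad/s.

2.12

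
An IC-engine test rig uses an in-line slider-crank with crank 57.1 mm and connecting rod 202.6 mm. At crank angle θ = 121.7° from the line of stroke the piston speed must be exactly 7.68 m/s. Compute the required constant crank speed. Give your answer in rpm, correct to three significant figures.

1780

For an in-line slider-crank, |v_piston| = rω|sinθ|·[1 + r cosθ/√(L² − r² sin²θ)].
With r = 0.0571 m, L = 0.2026 m, θ = 121.7°: the bracketed kinematic factor |dx/dθ| = 0.04117 m.
ω = v/|dx/dθ| = 7.68/0.04117 = 186.54 rad/s.
N = 60ω/(2π) = 1781.3 rpm.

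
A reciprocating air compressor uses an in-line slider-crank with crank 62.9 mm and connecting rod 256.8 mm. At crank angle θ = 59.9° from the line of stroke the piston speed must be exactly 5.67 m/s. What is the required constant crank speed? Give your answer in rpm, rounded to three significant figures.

884

For an in-line slider-crank, |v_piston| = rω|sinθ|·[1 + r cosθ/√(L² − r² sin²θ)].
With r = 0.0629 m, L = 0.2568 m, θ = 59.9°: the bracketed kinematic factor |dx/dθ| = 0.061258 m.
ω = v/|dx/dθ| = 5.67/0.061258 = 92.559 rad/s.
N = 60ω/(2π) = 883.88 rpm.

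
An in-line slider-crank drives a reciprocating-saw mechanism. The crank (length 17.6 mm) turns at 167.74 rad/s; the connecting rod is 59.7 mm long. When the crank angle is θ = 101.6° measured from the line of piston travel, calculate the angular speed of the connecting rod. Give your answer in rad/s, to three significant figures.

ω = 167.7 rad/s
The rod makes angle φ with the slider axis where L sinφ = r sinθ; differentiating, L cosφ·φ̇ = r ω cosθ.
L cosφ = √(L² − r² sin²θ) = 0.057156 m.
|ω_rod| = r ω |cosθ| / √(L² − r² sin²θ) = 0.0176·167.7·0.20108/0.057156 = 10.386 rad/s.

10.4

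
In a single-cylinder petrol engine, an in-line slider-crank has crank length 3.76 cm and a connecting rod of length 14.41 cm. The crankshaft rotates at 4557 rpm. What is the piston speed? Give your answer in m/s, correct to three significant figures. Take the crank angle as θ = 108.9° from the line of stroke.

ω = 2π·4557/60 = 477.2 rad/s
For an in-line slider-crank, x = r cosθ + √(L² − r² sin²θ), so v = −rω sinθ·[1 + r cosθ/√(L² − r² sin²θ)].
With r = 0.0376 m, L = 0.1441 m, θ = 108.9°: √(L² − r² sin²θ) = 0.13964 m.
v = −0.0376·477.2·0.94609·[1 + 0.0376·-0.32392/0.13964] = -15.495 m/s.
|v| = 15.495 m/s.

15.5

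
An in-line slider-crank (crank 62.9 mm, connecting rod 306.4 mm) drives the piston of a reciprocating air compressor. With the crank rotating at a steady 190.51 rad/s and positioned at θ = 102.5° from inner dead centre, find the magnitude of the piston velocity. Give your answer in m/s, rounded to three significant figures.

11.2

ω = 190.5 rad/s
For an in-line slider-crank, x = r cosθ + √(L² − r² sin²θ), so v = −rω sinθ·[1 + r cosθ/√(L² − r² sin²θ)].
With r = 0.0629 m, L = 0.3064 m, θ = 102.5°: √(L² − r² sin²θ) = 0.30018 m.
v = −0.0629·190.5·0.97630·[1 + 0.0629·-0.21644/0.30018] = -11.168 m/s.
|v| = 11.168 m/s.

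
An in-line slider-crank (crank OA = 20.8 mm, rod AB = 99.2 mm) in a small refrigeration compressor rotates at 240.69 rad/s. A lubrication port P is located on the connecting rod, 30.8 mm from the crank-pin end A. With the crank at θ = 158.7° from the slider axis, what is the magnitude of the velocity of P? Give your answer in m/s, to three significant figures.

3.64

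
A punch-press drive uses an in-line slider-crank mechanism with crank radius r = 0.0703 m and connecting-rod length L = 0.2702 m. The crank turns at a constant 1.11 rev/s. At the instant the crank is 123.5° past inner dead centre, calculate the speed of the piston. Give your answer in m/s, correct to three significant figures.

0.349

ω = 2π·1.11 = 6.974 rad/s
For an in-line slider-crank, x = r cosθ + √(L² − r² sin²θ), so v = −rω sinθ·[1 + r cosθ/√(L² − r² sin²θ)].
With r = 0.0703 m, L = 0.2702 m, θ = 123.5°: √(L² − r² sin²θ) = 0.26376 m.
v = −0.0703·6.974·0.83389·[1 + 0.0703·-0.55194/0.26376] = -0.34871 m/s.
|v| = 0.34871 m/s.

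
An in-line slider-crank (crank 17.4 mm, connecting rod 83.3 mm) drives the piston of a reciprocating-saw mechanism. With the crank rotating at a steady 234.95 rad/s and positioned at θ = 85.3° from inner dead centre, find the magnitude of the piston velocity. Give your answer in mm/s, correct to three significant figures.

4150

ω = 234.9 rad/s
For an in-line slider-crank, x = r cosθ + √(L² − r² sin²θ), so v = −rω sinθ·[1 + r cosθ/√(L² − r² sin²θ)].
With r = 0.0174 m, L = 0.0833 m, θ = 85.3°: √(L² − r² sin²θ) = 0.081475 m.
v = −0.0174·234.9·0.99664·[1 + 0.0174·0.08194/0.081475] = -4.1457 m/s.
|v| = 4.1457 m/s = 4145.7 mm/s.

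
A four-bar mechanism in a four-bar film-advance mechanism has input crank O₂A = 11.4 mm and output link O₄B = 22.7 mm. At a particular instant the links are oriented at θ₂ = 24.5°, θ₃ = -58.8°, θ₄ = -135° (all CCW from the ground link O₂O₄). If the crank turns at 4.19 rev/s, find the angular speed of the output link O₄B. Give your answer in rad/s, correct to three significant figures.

13.5

ω₂ = 26.33 rad/s (from 4.19 rev/s).
Differentiating the loop-closure r₂e^{iθ₂}+r₃e^{iθ₃}=r₁+r₄e^{iθ₄} gives r₂ω₂e^{iθ₂}+r₃ω₃e^{iθ₃}=r₄ω₄e^{iθ₄}.
Eliminating the other unknown: ω₄ = r₂ω₂ sin(θ₂−θ₃) / [r₄ sin(θ₄−θ₃)].
Numerator sine = +0.99317; denominator sine = -0.97113.
Result = 0.0114·26.33·(+0.99317) / (0.0227·(-0.97113)) = -13.521 rad/s; magnitude 13.521 rad/s.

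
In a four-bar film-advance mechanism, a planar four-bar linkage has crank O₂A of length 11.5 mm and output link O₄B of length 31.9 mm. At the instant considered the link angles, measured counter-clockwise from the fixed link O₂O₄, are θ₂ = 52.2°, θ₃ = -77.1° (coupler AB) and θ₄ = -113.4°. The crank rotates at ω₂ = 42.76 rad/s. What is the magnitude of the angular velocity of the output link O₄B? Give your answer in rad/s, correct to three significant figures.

20.1

ω₂ = 42.76 rad/s
Differentiating the loop-closure r₂e^{iθ₂}+r₃e^{iθ₃}=r₁+r₄e^{iθ₄} gives r₂ω₂e^{iθ₂}+r₃ω₃e^{iθ₃}=r₄ω₄e^{iθ₄}.
Eliminating the other unknown: ω₄ = r₂ω₂ sin(θ₂−θ₃) / [r₄ sin(θ₄−θ₃)].
Numerator sine = +0.77384; denominator sine = -0.59201.
Result = 0.0115·42.76·(+0.77384) / (0.0319·(-0.59201)) = -20.15 rad/s; magnitude 20.15 rad/s.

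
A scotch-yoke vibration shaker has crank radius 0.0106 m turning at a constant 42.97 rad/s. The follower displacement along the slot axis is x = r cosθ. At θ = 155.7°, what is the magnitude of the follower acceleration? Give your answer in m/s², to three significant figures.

17.8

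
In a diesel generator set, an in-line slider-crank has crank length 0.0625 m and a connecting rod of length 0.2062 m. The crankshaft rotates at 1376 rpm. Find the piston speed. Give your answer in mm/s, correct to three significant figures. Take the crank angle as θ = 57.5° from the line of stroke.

ω = 2π·1376/60 = 144.1 rad/s
For an in-line slider-crank, x = r cosθ + √(L² − r² sin²θ), so v = −rω sinθ·[1 + r cosθ/√(L² − r² sin²θ)].
With r = 0.0625 m, L = 0.2062 m, θ = 57.5°: √(L² − r² sin²θ) = 0.19935 m.
v = −0.0625·144.1·0.84339·[1 + 0.0625·0.53730/0.19935] = -8.875 m/s.
|v| = 8.875 m/s = 8875 mm/s.

8870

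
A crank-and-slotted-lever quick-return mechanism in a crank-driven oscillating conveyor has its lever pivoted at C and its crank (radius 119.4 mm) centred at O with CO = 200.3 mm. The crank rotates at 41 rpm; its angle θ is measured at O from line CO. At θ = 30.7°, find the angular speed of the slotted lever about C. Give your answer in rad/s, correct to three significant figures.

ω = 4.294 rad/s (from 41 rpm).
Crank pin A relative to C: A = (d + r cosθ, r sinθ); lever angle φ = atan2(r sinθ, d + r cosθ).
Differentiating tanφ: φ̇ = rω(d cosθ + r)/(d² + r² + 2dr cosθ).
d² + r² + 2dr cosθ = |CA|² = 0.0955046 m²;  d cosθ + r = +0.29163 m.
|ω_lever| = |0.1194·4.294·+0.29163| / 0.0955046 = 1.5654 rad/s.

1.57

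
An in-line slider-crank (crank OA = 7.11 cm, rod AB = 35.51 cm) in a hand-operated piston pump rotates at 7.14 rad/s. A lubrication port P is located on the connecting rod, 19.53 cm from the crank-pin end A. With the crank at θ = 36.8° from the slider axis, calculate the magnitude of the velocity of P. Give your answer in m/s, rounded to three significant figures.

ω = 7.14 rad/s.  Crank-pin speed |V_A| = rω = 0.50765 m/s, perpendicular to OA.
Rod angle: sinφ = −(r/L) sinθ ⇒ φ = -6.889°; ω_rod = −rω cosθ/√(L²−r²sin²θ) = -1.1531 rad/s.
V_P = V_A + ω_rod × AP, with AP = 0.1953 m along the rod.
Components: V_Px = −rω sinθ − a·ω_rod·sinφ = -0.33111 m/s;  V_Py = rω cosθ + a·ω_rod·cosφ = +0.18293 m/s.
|V_P| = √(V_Px² + V_Py²) = 0.37828 m/s.

0.378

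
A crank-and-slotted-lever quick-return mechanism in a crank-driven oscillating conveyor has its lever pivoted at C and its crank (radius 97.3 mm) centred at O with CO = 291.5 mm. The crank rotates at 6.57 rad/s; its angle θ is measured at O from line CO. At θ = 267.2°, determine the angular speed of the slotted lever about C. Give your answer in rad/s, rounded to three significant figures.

0.579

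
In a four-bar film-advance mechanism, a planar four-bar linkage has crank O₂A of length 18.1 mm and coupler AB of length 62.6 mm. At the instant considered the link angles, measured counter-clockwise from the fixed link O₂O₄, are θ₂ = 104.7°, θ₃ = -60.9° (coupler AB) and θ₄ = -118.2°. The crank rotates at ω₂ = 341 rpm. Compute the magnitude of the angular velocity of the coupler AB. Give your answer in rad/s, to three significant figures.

8.35

ω₂ = 35.71 rad/s (from 341 rpm).
Differentiating the loop-closure r₂e^{iθ₂}+r₃e^{iθ₃}=r₁+r₄e^{iθ₄} gives r₂ω₂e^{iθ₂}+r₃ω₃e^{iθ₃}=r₄ω₄e^{iθ₄}.
Eliminating the other unknown: ω₃ = r₂ω₂ sin(θ₄−θ₂) / [r₃ sin(θ₃−θ₄)].
Numerator sine = +0.68072; denominator sine = +0.84151.
Result = 0.0181·35.71·(+0.68072) / (0.0626·(+0.84151)) = +8.3521 rad/s; magnitude 8.3521 rad/s.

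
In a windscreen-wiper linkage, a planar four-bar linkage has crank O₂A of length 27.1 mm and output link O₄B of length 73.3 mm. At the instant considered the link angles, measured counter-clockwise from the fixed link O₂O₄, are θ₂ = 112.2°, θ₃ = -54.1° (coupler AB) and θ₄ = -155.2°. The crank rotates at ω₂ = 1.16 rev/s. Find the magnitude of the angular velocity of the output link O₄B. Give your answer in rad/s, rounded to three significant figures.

ω₂ = 7.288 rad/s (from 1.16 rev/s).
Differentiating the loop-closure r₂e^{iθ₂}+r₃e^{iθ₃}=r₁+r₄e^{iθ₄} gives r₂ω₂e^{iθ₂}+r₃ω₃e^{iθ₃}=r₄ω₄e^{iθ₄}.
Eliminating the other unknown: ω₄ = r₂ω₂ sin(θ₂−θ₃) / [r₄ sin(θ₄−θ₃)].
Numerator sine = +0.23684; denominator sine = -0.98129.
Result = 0.0271·7.288·(+0.23684) / (0.0733·(-0.98129)) = -0.65036 rad/s; magnitude 0.65036 rad/s.

0.650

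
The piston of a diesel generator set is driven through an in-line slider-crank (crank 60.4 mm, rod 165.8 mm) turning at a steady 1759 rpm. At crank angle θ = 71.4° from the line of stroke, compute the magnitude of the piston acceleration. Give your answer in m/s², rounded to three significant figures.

ω = 2π·1759/60 = 184.2 rad/s
x(θ) = r cosθ + √(L² − r² sin²θ); with ω constant, a = ω²·d²x/dθ².
d²x/dθ² = −r cosθ − r²(cos2θ)/√u − r⁴ sin²2θ/(4u^{3/2}),  u = L² − r² sin²θ = 0.0242126 m².
Substituting r = 0.0604 m, L = 0.1658 m, θ = 71.4°: d²x/dθ² = -0.0009132 m.
a = ω²·d²x/dθ² = (184.2)²·(-0.0009132) = -30.985 m/s²;  |a| = 30.985 m/s².

31.0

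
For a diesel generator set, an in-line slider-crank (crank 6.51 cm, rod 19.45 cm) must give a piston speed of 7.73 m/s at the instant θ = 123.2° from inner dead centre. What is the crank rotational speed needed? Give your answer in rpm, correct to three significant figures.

For an in-line slider-crank, |v_piston| = rω|sinθ|·[1 + r cosθ/√(L² − r² sin²θ)].
With r = 0.0651 m, L = 0.1945 m, θ = 123.2°: the bracketed kinematic factor |dx/dθ| = 0.044074 m.
ω = v/|dx/dθ| = 7.73/0.044074 = 175.39 rad/s.
N = 60ω/(2π) = 1674.8 rpm.

1670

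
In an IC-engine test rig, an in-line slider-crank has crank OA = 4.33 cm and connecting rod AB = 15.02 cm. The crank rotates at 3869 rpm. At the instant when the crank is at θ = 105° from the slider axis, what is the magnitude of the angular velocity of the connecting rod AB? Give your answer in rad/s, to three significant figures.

ω = 405.2 rad/s (converted from 3869 rpm).
The rod makes angle φ with the slider axis where L sinφ = r sinθ; differentiating, L cosφ·φ̇ = r ω cosθ.
L cosφ = √(L² − r² sin²θ) = 0.14426 m.
|ω_rod| = r ω |cosθ| / √(L² − r² sin²θ) = 0.0433·405.2·0.25882/0.14426 = 31.475 rad/s.

31.5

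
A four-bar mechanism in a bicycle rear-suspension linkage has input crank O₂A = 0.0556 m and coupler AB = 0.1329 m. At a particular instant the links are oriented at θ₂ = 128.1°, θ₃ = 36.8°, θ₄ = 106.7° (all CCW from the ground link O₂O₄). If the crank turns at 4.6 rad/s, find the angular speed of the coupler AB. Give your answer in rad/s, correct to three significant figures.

0.748

ω₂ = 4.6 rad/s
Differentiating the loop-closure r₂e^{iθ₂}+r₃e^{iθ₃}=r₁+r₄e^{iθ₄} gives r₂ω₂e^{iθ₂}+r₃ω₃e^{iθ₃}=r₄ω₄e^{iθ₄}.
Eliminating the other unknown: ω₃ = r₂ω₂ sin(θ₄−θ₂) / [r₃ sin(θ₃−θ₄)].
Numerator sine = -0.36488; denominator sine = -0.93909.
Result = 0.0556·4.6·(-0.36488) / (0.1329·(-0.93909)) = +0.74773 rad/s; magnitude 0.74773 rad/s.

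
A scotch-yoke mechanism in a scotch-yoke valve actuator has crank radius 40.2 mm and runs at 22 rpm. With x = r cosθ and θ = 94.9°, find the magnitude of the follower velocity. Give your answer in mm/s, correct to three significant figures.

92.3

ω = 2.304 rad/s (from 22 rpm).
x = r cosθ ⇒ ẋ = −rω sinθ.
|v| = rω|sinθ| = 0.0402·2.304·|sin 94.9°| = 0.092276 m/s = 92.276 mm/s.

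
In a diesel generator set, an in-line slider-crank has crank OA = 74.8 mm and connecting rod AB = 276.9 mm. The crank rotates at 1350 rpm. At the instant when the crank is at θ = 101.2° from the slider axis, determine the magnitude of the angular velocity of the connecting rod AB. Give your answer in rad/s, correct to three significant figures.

ω = 141.4 rad/s (converted from 1350 rpm).
The rod makes angle φ with the slider axis where L sinφ = r sinθ; differentiating, L cosφ·φ̇ = r ω cosθ.
L cosφ = √(L² − r² sin²θ) = 0.267 m.
|ω_rod| = r ω |cosθ| / √(L² − r² sin²θ) = 0.0748·141.4·0.19423/0.267 = 7.6927 rad/s.

7.69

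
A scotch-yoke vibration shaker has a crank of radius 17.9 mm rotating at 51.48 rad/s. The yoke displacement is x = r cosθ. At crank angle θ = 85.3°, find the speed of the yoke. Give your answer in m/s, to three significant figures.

ω = 51.48 rad/s
x = r cosθ ⇒ ẋ = −rω sinθ.
|v| = rω|sinθ| = 0.0179·51.48·|sin 85.3°| = 0.91839 m/s.

0.918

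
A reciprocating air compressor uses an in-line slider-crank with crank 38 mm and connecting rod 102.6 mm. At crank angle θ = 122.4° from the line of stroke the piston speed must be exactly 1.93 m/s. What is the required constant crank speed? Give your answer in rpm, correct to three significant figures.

726

For an in-line slider-crank, |v_piston| = rω|sinθ|·[1 + r cosθ/√(L² − r² sin²θ)].
With r = 0.038 m, L = 0.1026 m, θ = 122.4°: the bracketed kinematic factor |dx/dθ| = 0.025381 m.
ω = v/|dx/dθ| = 1.93/0.025381 = 76.041 rad/s.
N = 60ω/(2π) = 726.14 rpm.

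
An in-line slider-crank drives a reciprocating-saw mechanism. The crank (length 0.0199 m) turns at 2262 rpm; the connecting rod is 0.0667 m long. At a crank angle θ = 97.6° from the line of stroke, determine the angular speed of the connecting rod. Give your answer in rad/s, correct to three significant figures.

9.78

ω = 236.9 rad/s (converted from 2262 rpm).
The rod makes angle φ with the slider axis where L sinφ = r sinθ; differentiating, L cosφ·φ̇ = r ω cosθ.
L cosφ = √(L² − r² sin²θ) = 0.063717 m.
|ω_rod| = r ω |cosθ| / √(L² − r² sin²θ) = 0.0199·236.9·0.13226/0.063717 = 9.7845 rad/s.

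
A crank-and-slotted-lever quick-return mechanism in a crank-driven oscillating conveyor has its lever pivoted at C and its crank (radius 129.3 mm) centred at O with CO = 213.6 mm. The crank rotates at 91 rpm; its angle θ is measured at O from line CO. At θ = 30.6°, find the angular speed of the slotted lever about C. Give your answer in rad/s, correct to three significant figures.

3.51

ω = 9.529 rad/s (from 91 rpm).
Crank pin A relative to C: A = (d + r cosθ, r sinθ); lever angle φ = atan2(r sinθ, d + r cosθ).
Differentiating tanφ: φ̇ = rω(d cosθ + r)/(d² + r² + 2dr cosθ).
d² + r² + 2dr cosθ = |CA|² = 0.109888 m²;  d cosθ + r = +0.31315 m.
|ω_lever| = |0.1293·9.529·+0.31315| / 0.109888 = 3.5114 rad/s.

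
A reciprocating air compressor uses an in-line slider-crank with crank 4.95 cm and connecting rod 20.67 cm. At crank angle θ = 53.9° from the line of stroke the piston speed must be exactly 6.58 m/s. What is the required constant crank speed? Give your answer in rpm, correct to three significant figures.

For an in-line slider-crank, |v_piston| = rω|sinθ|·[1 + r cosθ/√(L² − r² sin²θ)].
With r = 0.0495 m, L = 0.2067 m, θ = 53.9°: the bracketed kinematic factor |dx/dθ| = 0.045748 m.
ω = v/|dx/dθ| = 6.58/0.045748 = 143.83 rad/s.
N = 60ω/(2π) = 1373.5 rpm.

1370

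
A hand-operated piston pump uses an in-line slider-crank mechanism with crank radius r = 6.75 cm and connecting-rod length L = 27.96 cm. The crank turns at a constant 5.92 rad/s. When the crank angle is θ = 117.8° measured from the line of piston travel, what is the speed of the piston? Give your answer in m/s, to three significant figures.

ω = 5.92 rad/s
For an in-line slider-crank, x = r cosθ + √(L² − r² sin²θ), so v = −rω sinθ·[1 + r cosθ/√(L² − r² sin²θ)].
With r = 0.0675 m, L = 0.2796 m, θ = 117.8°: √(L² − r² sin²θ) = 0.27315 m.
v = −0.0675·5.92·0.88458·[1 + 0.0675·-0.46639/0.27315] = -0.31274 m/s.
|v| = 0.31274 m/s.

0.313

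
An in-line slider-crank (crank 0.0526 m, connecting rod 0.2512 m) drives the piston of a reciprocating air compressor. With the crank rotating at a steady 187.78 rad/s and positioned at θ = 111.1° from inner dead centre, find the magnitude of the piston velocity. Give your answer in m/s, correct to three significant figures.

ω = 187.8 rad/s
For an in-line slider-crank, x = r cosθ + √(L² − r² sin²θ), so v = −rω sinθ·[1 + r cosθ/√(L² − r² sin²θ)].
With r = 0.0526 m, L = 0.2512 m, θ = 111.1°: √(L² − r² sin²θ) = 0.24636 m.
v = −0.0526·187.8·0.93295·[1 + 0.0526·-0.36000/0.24636] = -8.5067 m/s.
|v| = 8.5067 m/s.

8.51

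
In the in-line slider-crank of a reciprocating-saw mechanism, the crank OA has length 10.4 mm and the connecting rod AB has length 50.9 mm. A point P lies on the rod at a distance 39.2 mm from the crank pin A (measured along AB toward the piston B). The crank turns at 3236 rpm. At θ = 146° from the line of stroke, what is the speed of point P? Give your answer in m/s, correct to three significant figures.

1.84

ω = 338.9 rad/s.  Crank-pin speed |V_A| = rω = 3.5243 m/s, perpendicular to OA.
Rod angle: sinφ = −(r/L) sinθ ⇒ φ = -6.561°; ω_rod = −rω cosθ/√(L²−r²sin²θ) = +57.78 rad/s.
V_P = V_A + ω_rod × AP, with AP = 0.0392 m along the rod.
Components: V_Px = −rω sinθ − a·ω_rod·sinφ = -1.712 m/s;  V_Py = rω cosθ + a·ω_rod·cosφ = -0.6716 m/s.
|V_P| = √(V_Px² + V_Py²) = 1.839 m/s.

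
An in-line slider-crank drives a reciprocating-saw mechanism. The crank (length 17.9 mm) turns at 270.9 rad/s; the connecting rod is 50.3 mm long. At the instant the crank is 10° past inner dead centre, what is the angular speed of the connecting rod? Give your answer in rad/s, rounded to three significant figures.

95.1

ω = 270.9 rad/s
The rod makes angle φ with the slider axis where L sinφ = r sinθ; differentiating, L cosφ·φ̇ = r ω cosθ.
L cosφ = √(L² − r² sin²θ) = 0.050204 m.
|ω_rod| = r ω |cosθ| / √(L² − r² sin²θ) = 0.0179·270.9·0.98481/0.050204 = 95.121 rad/s.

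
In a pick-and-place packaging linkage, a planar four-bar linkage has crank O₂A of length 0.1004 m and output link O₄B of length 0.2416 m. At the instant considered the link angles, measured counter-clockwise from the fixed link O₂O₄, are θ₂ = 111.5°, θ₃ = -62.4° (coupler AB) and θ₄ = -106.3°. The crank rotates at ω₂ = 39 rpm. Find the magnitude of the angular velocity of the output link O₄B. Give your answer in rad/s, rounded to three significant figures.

0.260

ω₂ = 4.084 rad/s (from 39 rpm).
Differentiating the loop-closure r₂e^{iθ₂}+r₃e^{iθ₃}=r₁+r₄e^{iθ₄} gives r₂ω₂e^{iθ₂}+r₃ω₃e^{iθ₃}=r₄ω₄e^{iθ₄}.
Eliminating the other unknown: ω₄ = r₂ω₂ sin(θ₂−θ₃) / [r₄ sin(θ₄−θ₃)].
Numerator sine = +0.10626; denominator sine = -0.69340.
Result = 0.1004·4.084·(+0.10626) / (0.2416·(-0.69340)) = -0.26009 rad/s; magnitude 0.26009 rad/s.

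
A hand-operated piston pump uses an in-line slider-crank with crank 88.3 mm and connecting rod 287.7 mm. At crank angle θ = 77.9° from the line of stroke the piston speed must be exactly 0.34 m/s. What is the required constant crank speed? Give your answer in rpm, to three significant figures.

For an in-line slider-crank, |v_piston| = rω|sinθ|·[1 + r cosθ/√(L² − r² sin²θ)].
With r = 0.0883 m, L = 0.2877 m, θ = 77.9°: the bracketed kinematic factor |dx/dθ| = 0.092161 m.
ω = v/|dx/dθ| = 0.34/0.092161 = 3.6892 rad/s.
N = 60ω/(2π) = 35.229 rpm.

35.2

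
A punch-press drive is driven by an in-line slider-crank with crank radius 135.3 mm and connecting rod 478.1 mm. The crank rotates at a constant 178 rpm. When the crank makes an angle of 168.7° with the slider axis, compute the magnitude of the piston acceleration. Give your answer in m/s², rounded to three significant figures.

ω = 2π·178/60 = 18.64 rad/s
x(θ) = r cosθ + √(L² − r² sin²θ); with ω constant, a = ω²·d²x/dθ².
d²x/dθ² = −r cosθ − r²(cos2θ)/√u − r⁴ sin²2θ/(4u^{3/2}),  u = L² − r² sin²θ = 0.227877 m².
Substituting r = 0.1353 m, L = 0.4781 m, θ = 168.7°: d²x/dθ² = +0.09716 m.
a = ω²·d²x/dθ² = (18.64)²·(+0.09716) = +33.759 m/s²;  |a| = 33.759 m/s².

33.8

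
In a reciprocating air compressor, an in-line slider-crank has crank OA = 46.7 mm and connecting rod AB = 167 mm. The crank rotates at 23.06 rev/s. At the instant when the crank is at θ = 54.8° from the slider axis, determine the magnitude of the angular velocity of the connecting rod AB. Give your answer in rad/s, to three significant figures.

ω = 144.9 rad/s (converted from 23.06 rev/s).
The rod makes angle φ with the slider axis where L sinφ = r sinθ; differentiating, L cosφ·φ̇ = r ω cosθ.
L cosφ = √(L² − r² sin²θ) = 0.16258 m.
|ω_rod| = r ω |cosθ| / √(L² − r² sin²θ) = 0.0467·144.9·0.57643/0.16258 = 23.99 rad/s.

24.0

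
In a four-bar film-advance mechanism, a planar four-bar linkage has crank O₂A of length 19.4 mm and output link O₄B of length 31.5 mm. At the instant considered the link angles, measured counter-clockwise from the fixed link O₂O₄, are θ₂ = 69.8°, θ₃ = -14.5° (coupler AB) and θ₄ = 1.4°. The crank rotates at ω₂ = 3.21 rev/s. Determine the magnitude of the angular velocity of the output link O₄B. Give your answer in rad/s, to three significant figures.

45.1

ω₂ = 20.17 rad/s (from 3.21 rev/s).
Differentiating the loop-closure r₂e^{iθ₂}+r₃e^{iθ₃}=r₁+r₄e^{iθ₄} gives r₂ω₂e^{iθ₂}+r₃ω₃e^{iθ₃}=r₄ω₄e^{iθ₄}.
Eliminating the other unknown: ω₄ = r₂ω₂ sin(θ₂−θ₃) / [r₄ sin(θ₄−θ₃)].
Numerator sine = +0.99506; denominator sine = +0.27396.
Result = 0.0194·20.17·(+0.99506) / (0.0315·(+0.27396)) = +45.117 rad/s; magnitude 45.117 rad/s.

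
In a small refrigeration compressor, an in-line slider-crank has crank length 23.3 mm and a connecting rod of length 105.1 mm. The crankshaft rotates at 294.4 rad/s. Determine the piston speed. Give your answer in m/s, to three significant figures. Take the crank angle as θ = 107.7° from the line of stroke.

6.08

ω = 294.4 rad/s
For an in-line slider-crank, x = r cosθ + √(L² − r² sin²θ), so v = −rω sinθ·[1 + r cosθ/√(L² − r² sin²θ)].
With r = 0.0233 m, L = 0.1051 m, θ = 107.7°: √(L² − r² sin²θ) = 0.10273 m.
v = −0.0233·294.4·0.95266·[1 + 0.0233·-0.30403/0.10273] = -6.0842 m/s.
|v| = 6.0842 m/s.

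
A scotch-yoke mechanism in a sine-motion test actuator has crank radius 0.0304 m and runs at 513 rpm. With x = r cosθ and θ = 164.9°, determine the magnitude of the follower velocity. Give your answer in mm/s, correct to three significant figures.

425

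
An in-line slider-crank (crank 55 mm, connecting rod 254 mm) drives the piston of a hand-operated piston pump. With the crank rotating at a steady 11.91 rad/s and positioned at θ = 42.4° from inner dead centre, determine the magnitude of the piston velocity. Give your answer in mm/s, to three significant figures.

ω = 11.91 rad/s
For an in-line slider-crank, x = r cosθ + √(L² − r² sin²θ), so v = −rω sinθ·[1 + r cosθ/√(L² − r² sin²θ)].
With r = 0.055 m, L = 0.254 m, θ = 42.4°: √(L² − r² sin²θ) = 0.25128 m.
v = −0.055·11.91·0.67430·[1 + 0.055·0.73846/0.25128] = -0.5131 m/s.
|v| = 0.5131 m/s = 513.1 mm/s.

513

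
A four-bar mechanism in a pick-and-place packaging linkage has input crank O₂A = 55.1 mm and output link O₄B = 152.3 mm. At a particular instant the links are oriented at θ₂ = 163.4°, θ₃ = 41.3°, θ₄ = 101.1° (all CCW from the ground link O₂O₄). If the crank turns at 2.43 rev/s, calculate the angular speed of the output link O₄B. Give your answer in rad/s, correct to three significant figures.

5.41

ω₂ = 15.27 rad/s (from 2.43 rev/s).
Differentiating the loop-closure r₂e^{iθ₂}+r₃e^{iθ₃}=r₁+r₄e^{iθ₄} gives r₂ω₂e^{iθ₂}+r₃ω₃e^{iθ₃}=r₄ω₄e^{iθ₄}.
Eliminating the other unknown: ω₄ = r₂ω₂ sin(θ₂−θ₃) / [r₄ sin(θ₄−θ₃)].
Numerator sine = +0.84712; denominator sine = +0.86427.
Result = 0.0551·15.27·(+0.84712) / (0.1523·(+0.86427)) = +5.4142 rad/s; magnitude 5.4142 rad/s.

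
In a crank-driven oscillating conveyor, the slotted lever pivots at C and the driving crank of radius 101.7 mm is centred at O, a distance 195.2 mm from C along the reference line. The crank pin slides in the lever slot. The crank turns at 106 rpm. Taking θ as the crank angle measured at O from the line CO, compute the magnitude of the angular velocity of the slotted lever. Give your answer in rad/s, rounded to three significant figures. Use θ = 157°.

7.40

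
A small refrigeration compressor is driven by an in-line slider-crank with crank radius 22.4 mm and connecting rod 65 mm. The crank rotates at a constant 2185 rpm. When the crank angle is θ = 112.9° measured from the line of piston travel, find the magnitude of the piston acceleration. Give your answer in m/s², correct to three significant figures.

746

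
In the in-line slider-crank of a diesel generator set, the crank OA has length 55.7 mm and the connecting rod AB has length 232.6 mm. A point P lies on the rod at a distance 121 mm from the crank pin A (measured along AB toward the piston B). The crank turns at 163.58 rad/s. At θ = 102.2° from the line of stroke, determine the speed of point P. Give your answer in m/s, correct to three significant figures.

8.71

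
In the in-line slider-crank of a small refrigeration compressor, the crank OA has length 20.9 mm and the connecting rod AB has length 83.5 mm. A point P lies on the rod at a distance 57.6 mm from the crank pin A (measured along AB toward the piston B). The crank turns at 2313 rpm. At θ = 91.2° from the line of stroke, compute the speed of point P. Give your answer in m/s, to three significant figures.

5.04

ω = 242.2 rad/s.  Crank-pin speed |V_A| = rω = 5.0623 m/s, perpendicular to OA.
Rod angle: sinφ = −(r/L) sinθ ⇒ φ = -14.492°; ω_rod = −rω cosθ/√(L²−r²sin²θ) = +1.3114 rad/s.
V_P = V_A + ω_rod × AP, with AP = 0.0576 m along the rod.
Components: V_Px = −rω sinθ − a·ω_rod·sinφ = -5.0423 m/s;  V_Py = rω cosθ + a·ω_rod·cosφ = -0.032884 m/s.
|V_P| = √(V_Px² + V_Py²) = 5.0424 m/s.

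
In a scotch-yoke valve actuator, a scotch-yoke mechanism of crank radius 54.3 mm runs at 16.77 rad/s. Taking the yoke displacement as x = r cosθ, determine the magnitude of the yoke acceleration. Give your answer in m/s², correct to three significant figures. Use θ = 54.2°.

ω = 16.77 rad/s
x = r cosθ ⇒ ẍ = −rω² cosθ (ω constant).
|a| = rω²|cosθ| = 0.0543·(16.77)²·|cos 54.2°| = 8.9329 m/s².

8.93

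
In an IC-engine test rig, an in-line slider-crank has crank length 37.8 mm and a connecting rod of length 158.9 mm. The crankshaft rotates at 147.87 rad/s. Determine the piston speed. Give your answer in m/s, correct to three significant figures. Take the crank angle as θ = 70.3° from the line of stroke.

5.70

ω = 147.9 rad/s
For an in-line slider-crank, x = r cosθ + √(L² − r² sin²θ), so v = −rω sinθ·[1 + r cosθ/√(L² − r² sin²θ)].
With r = 0.0378 m, L = 0.1589 m, θ = 70.3°: √(L² − r² sin²θ) = 0.15486 m.
v = −0.0378·147.9·0.94147·[1 + 0.0378·0.33710/0.15486] = -5.6953 m/s.
|v| = 5.6953 m/s.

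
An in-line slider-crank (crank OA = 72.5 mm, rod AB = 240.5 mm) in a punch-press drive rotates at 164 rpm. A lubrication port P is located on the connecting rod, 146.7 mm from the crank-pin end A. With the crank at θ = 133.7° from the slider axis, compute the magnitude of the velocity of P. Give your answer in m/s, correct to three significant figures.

0.852

ω = 17.17 rad/s.  Crank-pin speed |V_A| = rω = 1.2451 m/s, perpendicular to OA.
Rod angle: sinφ = −(r/L) sinθ ⇒ φ = -12.588°; ω_rod = −rω cosθ/√(L²−r²sin²θ) = +3.6649 rad/s.
V_P = V_A + ω_rod × AP, with AP = 0.1467 m along the rod.
Components: V_Px = −rω sinθ − a·ω_rod·sinφ = -0.783 m/s;  V_Py = rω cosθ + a·ω_rod·cosφ = -0.33551 m/s.
|V_P| = √(V_Px² + V_Py²) = 0.85186 m/s.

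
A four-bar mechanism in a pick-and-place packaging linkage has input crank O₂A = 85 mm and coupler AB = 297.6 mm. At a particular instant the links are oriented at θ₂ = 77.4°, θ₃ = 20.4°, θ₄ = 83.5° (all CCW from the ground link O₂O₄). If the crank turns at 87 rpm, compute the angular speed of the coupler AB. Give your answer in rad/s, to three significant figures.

0.310

ω₂ = 9.111 rad/s (from 87 rpm).
Differentiating the loop-closure r₂e^{iθ₂}+r₃e^{iθ₃}=r₁+r₄e^{iθ₄} gives r₂ω₂e^{iθ₂}+r₃ω₃e^{iθ₃}=r₄ω₄e^{iθ₄}.
Eliminating the other unknown: ω₃ = r₂ω₂ sin(θ₄−θ₂) / [r₃ sin(θ₃−θ₄)].
Numerator sine = +0.10626; denominator sine = -0.89180.
Result = 0.085·9.111·(+0.10626) / (0.2976·(-0.89180)) = -0.31007 rad/s; magnitude 0.31007 rad/s.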